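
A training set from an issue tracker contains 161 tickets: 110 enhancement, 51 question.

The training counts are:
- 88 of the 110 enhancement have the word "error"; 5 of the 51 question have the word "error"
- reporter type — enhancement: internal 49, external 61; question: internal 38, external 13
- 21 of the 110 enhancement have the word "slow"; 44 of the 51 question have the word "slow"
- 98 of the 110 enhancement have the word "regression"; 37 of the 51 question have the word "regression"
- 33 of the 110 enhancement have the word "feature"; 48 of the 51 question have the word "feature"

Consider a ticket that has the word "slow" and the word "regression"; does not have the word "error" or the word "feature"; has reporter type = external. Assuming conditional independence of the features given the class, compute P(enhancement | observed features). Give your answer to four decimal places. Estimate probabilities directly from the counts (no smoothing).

0.7709

enhancement: (110/161) × (22/110) × (61/110) × (21/110) × (98/110) × (77/110) ≈ 0.00902178
question: (51/161) × (46/51) × (13/51) × (44/51) × (37/51) × (3/51) ≈ 0.00268145
P(enhancement | x) = 0.00902178 / 0.01170323 ≈ 0.7709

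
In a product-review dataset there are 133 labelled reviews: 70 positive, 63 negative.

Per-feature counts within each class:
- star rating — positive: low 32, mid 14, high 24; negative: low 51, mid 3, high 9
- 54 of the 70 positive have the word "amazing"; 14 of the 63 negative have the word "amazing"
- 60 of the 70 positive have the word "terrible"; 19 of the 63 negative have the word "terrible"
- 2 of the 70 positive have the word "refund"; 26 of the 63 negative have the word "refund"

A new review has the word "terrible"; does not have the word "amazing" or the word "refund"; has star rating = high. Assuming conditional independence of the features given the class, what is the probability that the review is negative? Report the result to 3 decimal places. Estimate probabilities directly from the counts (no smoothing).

positive: (70/133) × (24/70) × (16/70) × (60/70) × (68/70) ≈ 0.0343436
negative: (63/133) × (9/63) × (49/63) × (19/63) × (37/63) ≈ 0.00932225
P(negative | x) = 0.00932225 / 0.04366585 ≈ 0.213

0.213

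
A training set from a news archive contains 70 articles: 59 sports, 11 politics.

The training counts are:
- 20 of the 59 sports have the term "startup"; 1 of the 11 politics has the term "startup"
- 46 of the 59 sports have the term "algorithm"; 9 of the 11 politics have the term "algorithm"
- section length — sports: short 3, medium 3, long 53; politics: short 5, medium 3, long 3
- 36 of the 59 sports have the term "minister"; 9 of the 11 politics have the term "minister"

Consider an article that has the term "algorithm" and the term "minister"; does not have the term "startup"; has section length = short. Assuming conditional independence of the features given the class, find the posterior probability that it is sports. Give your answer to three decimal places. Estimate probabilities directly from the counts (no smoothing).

sports: (59/70) × (39/59) × (46/59) × (3/59) × (36/59) ≈ 0.013477
politics: (11/70) × (10/11) × (9/11) × (5/11) × (9/11) ≈ 0.0434689
P(sports | x) = 0.013477 / 0.0569459 ≈ 0.237

0.237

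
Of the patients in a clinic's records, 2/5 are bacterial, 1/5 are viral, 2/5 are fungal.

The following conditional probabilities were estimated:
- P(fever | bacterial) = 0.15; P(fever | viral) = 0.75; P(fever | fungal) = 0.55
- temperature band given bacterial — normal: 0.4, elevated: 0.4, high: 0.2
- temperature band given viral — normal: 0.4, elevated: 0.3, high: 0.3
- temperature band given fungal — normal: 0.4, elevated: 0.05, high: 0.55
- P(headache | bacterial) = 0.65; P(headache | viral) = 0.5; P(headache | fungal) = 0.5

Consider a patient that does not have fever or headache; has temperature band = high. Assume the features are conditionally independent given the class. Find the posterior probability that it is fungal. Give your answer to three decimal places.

bacterial: 0.4 × (1−0.15) × 0.2 × (1−0.65) = 0.0238
viral: 0.2 × (1−0.75) × 0.3 × (1−0.5) = 0.0075
fungal: 0.4 × (1−0.55) × 0.55 × (1−0.5) = 0.0495
P(fungal | x) = 0.0495 / 0.0808 ≈ 0.613

0.613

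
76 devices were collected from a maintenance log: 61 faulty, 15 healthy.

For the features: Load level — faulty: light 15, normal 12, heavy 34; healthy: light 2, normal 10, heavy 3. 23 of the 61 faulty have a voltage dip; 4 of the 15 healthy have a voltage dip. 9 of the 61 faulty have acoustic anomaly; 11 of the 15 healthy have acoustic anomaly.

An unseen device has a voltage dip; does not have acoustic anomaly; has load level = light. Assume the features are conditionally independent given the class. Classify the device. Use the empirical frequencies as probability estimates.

faulty: (61/76) × (15/61) × (23/61) × (52/61) ≈ 0.063438
healthy: (15/76) × (2/15) × (4/15) × (4/15) ≈ 0.00187135
Highest score → faulty.

faulty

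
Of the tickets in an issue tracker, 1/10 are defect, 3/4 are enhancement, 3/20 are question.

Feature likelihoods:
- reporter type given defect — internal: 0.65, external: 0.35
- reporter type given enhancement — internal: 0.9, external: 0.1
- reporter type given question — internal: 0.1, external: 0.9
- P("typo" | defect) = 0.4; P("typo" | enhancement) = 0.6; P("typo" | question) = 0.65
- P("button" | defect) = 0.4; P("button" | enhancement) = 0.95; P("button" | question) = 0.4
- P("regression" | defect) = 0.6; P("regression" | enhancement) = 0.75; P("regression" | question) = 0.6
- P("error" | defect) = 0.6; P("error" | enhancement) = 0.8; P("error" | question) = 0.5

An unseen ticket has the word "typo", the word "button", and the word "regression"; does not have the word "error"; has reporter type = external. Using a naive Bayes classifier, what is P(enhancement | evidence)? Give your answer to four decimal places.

defect: 0.1 × 0.35 × 0.4 × 0.4 × 0.6 × (1−0.6) = 0.001344
enhancement: 0.75 × 0.1 × 0.6 × 0.95 × 0.75 × (1−0.8) = 0.0064125
question: 0.15 × 0.9 × 0.65 × 0.4 × 0.6 × (1−0.5) = 0.01053
P(enhancement | x) = 0.0064125 / 0.0182865 ≈ 0.3507

0.3507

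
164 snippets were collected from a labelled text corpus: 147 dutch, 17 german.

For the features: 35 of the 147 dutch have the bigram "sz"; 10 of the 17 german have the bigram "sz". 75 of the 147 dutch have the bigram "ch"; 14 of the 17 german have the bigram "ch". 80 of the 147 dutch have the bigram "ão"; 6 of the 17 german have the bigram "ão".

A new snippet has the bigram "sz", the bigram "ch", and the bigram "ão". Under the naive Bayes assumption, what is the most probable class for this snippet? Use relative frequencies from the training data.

dutch: (147/164) × (35/147) × (75/147) × (80/147) ≈ 0.0592572
german: (17/164) × (10/17) × (14/17) × (6/17) ≈ 0.017723
Highest score → dutch.

dutch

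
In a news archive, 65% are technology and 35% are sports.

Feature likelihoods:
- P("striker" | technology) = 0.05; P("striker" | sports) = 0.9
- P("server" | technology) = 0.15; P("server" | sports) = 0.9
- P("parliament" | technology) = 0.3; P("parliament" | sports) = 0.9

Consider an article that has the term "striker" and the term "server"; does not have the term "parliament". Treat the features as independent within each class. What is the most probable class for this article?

technology: 0.65 × 0.05 × 0.15 × (1−0.3) = 0.0034125
sports: 0.35 × 0.9 × 0.9 × (1−0.9) = 0.02835
Highest score → sports.

sports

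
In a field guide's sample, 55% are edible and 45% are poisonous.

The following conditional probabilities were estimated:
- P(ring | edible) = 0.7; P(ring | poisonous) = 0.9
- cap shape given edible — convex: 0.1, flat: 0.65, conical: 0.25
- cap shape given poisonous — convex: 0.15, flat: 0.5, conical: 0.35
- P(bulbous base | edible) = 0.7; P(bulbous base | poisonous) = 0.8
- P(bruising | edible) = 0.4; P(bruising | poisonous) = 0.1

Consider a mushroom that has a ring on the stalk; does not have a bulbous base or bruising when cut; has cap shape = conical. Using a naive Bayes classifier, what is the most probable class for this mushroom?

edible: 0.55 × 0.7 × 0.25 × (1−0.7) × (1−0.4) = 0.017325
poisonous: 0.45 × 0.9 × 0.35 × (1−0.8) × (1−0.1) = 0.025515
Highest score → poisonous.

poisonous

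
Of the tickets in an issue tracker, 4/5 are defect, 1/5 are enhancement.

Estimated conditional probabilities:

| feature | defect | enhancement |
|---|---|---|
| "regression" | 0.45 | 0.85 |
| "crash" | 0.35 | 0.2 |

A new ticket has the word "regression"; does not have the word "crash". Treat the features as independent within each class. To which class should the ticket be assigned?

defect

defect: 0.8 × 0.45 × (1−0.35) = 0.234
enhancement: 0.2 × 0.85 × (1−0.2) = 0.136
Highest score → defect.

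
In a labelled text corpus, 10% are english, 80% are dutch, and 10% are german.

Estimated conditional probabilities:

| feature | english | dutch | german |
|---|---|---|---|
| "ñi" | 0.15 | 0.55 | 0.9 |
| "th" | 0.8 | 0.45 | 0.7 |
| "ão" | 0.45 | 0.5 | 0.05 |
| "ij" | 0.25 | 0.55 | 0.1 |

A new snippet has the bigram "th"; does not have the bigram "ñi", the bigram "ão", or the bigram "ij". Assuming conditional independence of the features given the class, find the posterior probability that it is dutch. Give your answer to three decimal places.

0.517

english: 0.1 × (1−0.15) × 0.8 × (1−0.45) × (1−0.25) = 0.02805
dutch: 0.8 × (1−0.55) × 0.45 × (1−0.5) × (1−0.55) = 0.03645
german: 0.1 × (1−0.9) × 0.7 × (1−0.05) × (1−0.1) = 0.005985
P(dutch | x) = 0.03645 / 0.070485 ≈ 0.517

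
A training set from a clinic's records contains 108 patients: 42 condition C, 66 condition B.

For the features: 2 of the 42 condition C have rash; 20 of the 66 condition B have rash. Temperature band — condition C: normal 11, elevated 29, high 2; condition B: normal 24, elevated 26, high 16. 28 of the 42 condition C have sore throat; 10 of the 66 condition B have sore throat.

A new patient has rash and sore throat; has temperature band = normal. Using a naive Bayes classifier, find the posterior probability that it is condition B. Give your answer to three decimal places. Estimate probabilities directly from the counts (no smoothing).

condition C: (42/108) × (2/42) × (11/42) × (28/42) ≈ 0.00323339
condition B: (66/108) × (20/66) × (24/66) × (10/66) ≈ 0.010203
P(condition B | x) = 0.010203 / 0.01343639 ≈ 0.759

0.759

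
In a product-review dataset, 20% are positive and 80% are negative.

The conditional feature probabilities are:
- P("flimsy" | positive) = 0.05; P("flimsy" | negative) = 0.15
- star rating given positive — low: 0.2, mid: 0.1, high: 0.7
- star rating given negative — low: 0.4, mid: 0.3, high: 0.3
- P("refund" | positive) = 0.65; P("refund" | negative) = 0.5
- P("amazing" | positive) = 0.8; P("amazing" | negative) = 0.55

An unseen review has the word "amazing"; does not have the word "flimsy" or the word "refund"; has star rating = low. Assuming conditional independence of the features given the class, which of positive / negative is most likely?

negative

positive: 0.2 × (1−0.05) × 0.2 × (1−0.65) × 0.8 = 0.01064
negative: 0.8 × (1−0.15) × 0.4 × (1−0.5) × 0.55 = 0.0748
Highest score → negative.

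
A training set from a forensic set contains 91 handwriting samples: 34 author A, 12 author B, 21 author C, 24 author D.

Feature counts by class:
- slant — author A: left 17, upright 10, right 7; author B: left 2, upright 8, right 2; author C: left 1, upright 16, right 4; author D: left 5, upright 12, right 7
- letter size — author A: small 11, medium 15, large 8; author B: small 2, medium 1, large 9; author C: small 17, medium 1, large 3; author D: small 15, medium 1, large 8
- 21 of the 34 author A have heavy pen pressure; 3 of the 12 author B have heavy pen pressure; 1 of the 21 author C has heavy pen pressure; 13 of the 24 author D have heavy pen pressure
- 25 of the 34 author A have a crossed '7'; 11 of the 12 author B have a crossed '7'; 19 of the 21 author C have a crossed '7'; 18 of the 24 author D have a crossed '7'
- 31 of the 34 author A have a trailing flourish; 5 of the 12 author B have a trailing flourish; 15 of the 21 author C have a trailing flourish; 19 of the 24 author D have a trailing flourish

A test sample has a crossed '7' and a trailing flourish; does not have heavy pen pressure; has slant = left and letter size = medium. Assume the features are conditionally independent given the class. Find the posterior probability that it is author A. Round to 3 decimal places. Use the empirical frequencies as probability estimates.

author A: (34/91) × (17/34) × (15/34) × (13/34) × (25/34) × (31/34) ≈ 0.0211265
author B: (12/91) × (2/12) × (1/12) × (9/12) × (11/12) × (5/12) ≈ 0.000524649
author C: (21/91) × (1/21) × (1/21) × (20/21) × (19/21) × (15/21) ≈ 0.000322074
author D: (24/91) × (5/24) × (1/24) × (11/24) × (18/24) × (19/24) ≈ 0.000623021
P(author A | x) = 0.0211265 / 0.022596244 ≈ 0.935

0.935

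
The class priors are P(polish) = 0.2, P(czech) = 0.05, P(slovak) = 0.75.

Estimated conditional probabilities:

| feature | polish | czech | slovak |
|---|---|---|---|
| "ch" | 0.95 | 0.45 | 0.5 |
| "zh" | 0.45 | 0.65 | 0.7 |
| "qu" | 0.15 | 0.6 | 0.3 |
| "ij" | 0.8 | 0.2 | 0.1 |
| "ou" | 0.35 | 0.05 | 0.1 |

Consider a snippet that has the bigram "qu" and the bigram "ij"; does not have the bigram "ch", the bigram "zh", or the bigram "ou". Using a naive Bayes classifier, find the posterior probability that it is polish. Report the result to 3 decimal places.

polish: 0.2 × (1−0.95) × (1−0.45) × 0.15 × 0.8 × (1−0.35) = 0.000429
czech: 0.05 × (1−0.45) × (1−0.65) × 0.6 × 0.2 × (1−0.05) = 0.00109725
slovak: 0.75 × (1−0.5) × (1−0.7) × 0.3 × 0.1 × (1−0.1) = 0.0030375
P(polish | x) = 0.000429 / 0.00456375 ≈ 0.094

0.094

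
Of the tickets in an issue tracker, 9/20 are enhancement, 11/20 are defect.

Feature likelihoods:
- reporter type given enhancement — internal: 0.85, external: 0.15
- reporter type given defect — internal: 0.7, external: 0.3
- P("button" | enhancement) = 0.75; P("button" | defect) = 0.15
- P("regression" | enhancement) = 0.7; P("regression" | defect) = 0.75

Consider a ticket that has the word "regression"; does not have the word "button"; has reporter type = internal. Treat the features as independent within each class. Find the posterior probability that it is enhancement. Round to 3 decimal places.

0.214

enhancement: 0.45 × 0.85 × (1−0.75) × 0.7 = 0.0669375
defect: 0.55 × 0.7 × (1−0.15) × 0.75 = 0.2454375
P(enhancement | x) = 0.0669375 / 0.312375 ≈ 0.214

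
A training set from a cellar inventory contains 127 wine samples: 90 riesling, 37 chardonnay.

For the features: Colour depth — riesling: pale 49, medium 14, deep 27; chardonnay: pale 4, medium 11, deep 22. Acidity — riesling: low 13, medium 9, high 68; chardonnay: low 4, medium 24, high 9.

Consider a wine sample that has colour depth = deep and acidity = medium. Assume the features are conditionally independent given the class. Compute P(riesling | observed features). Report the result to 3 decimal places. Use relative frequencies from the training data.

riesling: (90/127) × (27/90) × (9/90) ≈ 0.0212598
chardonnay: (37/127) × (22/37) × (24/37) ≈ 0.112364
P(riesling | x) = 0.0212598 / 0.1336238 ≈ 0.159

0.159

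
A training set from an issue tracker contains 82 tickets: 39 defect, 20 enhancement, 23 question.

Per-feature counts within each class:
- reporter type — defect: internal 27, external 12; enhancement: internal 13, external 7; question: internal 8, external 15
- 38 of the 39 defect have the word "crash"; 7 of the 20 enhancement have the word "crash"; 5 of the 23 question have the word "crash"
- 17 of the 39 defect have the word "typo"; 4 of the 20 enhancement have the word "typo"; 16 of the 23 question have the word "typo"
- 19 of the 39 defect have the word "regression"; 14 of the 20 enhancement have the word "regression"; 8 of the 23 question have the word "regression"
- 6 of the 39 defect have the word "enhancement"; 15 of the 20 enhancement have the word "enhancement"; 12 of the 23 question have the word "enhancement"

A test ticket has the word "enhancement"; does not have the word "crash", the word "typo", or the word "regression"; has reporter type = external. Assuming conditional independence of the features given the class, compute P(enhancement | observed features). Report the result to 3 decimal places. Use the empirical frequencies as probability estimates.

defect: (39/82) × (12/39) × (1/39) × (22/39) × (20/39) × (6/39) ≈ 0.000166999
enhancement: (20/82) × (7/20) × (13/20) × (16/20) × (6/20) × (15/20) ≈ 0.0099878
question: (23/82) × (15/23) × (18/23) × (7/23) × (15/23) × (12/23) ≈ 0.0148255
P(enhancement | x) = 0.0099878 / 0.024980299 ≈ 0.400

0.400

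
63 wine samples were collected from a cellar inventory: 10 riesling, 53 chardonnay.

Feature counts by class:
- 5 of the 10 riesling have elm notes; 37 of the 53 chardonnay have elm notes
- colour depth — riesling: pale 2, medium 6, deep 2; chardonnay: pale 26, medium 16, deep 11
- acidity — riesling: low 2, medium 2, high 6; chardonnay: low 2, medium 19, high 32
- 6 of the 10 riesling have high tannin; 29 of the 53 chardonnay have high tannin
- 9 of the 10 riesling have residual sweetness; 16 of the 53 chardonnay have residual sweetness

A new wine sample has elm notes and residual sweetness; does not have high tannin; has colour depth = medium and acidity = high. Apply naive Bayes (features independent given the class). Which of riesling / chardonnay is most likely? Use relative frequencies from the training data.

chardonnay

riesling: (10/63) × (5/10) × (6/10) × (6/10) × (4/10) × (9/10) ≈ 0.0102857
chardonnay: (53/63) × (37/53) × (16/53) × (32/53) × (24/53) × (16/53) ≈ 0.0146339
Highest score → chardonnay.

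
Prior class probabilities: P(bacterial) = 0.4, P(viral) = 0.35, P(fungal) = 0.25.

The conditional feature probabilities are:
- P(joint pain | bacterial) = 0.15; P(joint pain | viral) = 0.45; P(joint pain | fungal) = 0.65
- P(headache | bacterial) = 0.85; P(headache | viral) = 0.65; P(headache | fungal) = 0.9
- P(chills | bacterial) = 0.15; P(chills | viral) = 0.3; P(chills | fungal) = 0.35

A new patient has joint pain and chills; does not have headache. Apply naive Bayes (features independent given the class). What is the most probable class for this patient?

bacterial: 0.4 × 0.15 × (1−0.85) × 0.15 = 0.00135
viral: 0.35 × 0.45 × (1−0.65) × 0.3 = 0.0165375
fungal: 0.25 × 0.65 × (1−0.9) × 0.35 = 0.0056875
Highest score → viral.

viral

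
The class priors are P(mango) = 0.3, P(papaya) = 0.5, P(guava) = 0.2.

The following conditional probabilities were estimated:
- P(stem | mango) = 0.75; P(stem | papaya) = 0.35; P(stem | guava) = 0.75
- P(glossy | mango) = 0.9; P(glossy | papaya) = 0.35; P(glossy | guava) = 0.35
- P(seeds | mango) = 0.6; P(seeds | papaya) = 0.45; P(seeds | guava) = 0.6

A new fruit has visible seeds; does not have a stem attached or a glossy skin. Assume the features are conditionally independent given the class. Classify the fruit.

mango: 0.3 × (1−0.75) × (1−0.9) × 0.6 = 0.0045
papaya: 0.5 × (1−0.35) × (1−0.35) × 0.45 = 0.0950625
guava: 0.2 × (1−0.75) × (1−0.35) × 0.6 = 0.0195
Highest score → papaya.

papaya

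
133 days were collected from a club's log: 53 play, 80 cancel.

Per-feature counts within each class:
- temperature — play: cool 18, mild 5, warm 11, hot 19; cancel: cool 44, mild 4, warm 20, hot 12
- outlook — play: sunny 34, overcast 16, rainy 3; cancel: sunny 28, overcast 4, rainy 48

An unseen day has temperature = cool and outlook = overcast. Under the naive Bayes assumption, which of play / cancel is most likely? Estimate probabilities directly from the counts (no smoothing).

play

play: (53/133) × (18/53) × (16/53) ≈ 0.0408569
cancel: (80/133) × (44/80) × (4/80) ≈ 0.0165414
Highest score → play.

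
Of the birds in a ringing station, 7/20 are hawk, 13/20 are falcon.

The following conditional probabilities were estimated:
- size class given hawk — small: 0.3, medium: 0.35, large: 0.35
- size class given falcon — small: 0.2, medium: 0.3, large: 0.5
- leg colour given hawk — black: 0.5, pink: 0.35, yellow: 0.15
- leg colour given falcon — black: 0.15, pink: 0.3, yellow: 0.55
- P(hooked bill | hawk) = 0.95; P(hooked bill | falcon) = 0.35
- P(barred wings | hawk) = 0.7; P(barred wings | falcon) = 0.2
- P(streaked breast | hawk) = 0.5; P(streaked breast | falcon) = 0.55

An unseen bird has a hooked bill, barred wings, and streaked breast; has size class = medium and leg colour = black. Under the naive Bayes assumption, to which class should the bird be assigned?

hawk: 0.35 × 0.35 × 0.5 × 0.95 × 0.7 × 0.5 = 0.020365625
falcon: 0.65 × 0.3 × 0.15 × 0.35 × 0.2 × 0.55 = 0.001126125
Highest score → hawk.

hawk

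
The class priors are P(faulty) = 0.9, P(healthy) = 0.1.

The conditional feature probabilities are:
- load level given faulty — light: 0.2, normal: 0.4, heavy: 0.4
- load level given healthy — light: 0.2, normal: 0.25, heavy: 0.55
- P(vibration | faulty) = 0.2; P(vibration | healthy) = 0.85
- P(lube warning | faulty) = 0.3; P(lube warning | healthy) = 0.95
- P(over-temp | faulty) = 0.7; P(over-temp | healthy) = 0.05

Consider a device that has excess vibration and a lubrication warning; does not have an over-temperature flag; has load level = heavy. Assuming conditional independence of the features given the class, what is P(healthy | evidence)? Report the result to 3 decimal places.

faulty: 0.9 × 0.4 × 0.2 × 0.3 × (1−0.7) = 0.00648
healthy: 0.1 × 0.55 × 0.85 × 0.95 × (1−0.05) = 0.042191875
P(healthy | x) = 0.042191875 / 0.048671875 ≈ 0.867

0.867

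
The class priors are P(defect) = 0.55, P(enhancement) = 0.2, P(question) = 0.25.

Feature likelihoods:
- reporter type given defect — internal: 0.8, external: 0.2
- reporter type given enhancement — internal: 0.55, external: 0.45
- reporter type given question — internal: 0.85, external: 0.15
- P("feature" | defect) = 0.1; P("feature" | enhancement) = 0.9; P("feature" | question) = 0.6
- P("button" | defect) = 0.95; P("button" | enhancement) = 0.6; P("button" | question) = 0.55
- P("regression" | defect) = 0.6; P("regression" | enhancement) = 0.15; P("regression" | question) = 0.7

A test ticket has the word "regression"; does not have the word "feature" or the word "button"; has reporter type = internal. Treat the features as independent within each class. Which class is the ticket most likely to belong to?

question

defect: 0.55 × 0.8 × (1−0.1) × (1−0.95) × 0.6 = 0.01188
enhancement: 0.2 × 0.55 × (1−0.9) × (1−0.6) × 0.15 = 0.00066
question: 0.25 × 0.85 × (1−0.6) × (1−0.55) × 0.7 = 0.026775
Highest score → question.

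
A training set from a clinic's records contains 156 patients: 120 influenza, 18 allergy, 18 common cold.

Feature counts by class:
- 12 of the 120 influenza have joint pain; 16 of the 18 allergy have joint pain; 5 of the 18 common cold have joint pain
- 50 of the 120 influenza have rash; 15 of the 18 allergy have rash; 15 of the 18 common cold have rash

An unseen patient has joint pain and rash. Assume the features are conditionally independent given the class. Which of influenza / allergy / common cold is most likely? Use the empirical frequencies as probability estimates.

influenza: (120/156) × (12/120) × (50/120) ≈ 0.0320513
allergy: (18/156) × (16/18) × (15/18) ≈ 0.0854701
common cold: (18/156) × (5/18) × (15/18) ≈ 0.0267094
Highest score → allergy.

allergy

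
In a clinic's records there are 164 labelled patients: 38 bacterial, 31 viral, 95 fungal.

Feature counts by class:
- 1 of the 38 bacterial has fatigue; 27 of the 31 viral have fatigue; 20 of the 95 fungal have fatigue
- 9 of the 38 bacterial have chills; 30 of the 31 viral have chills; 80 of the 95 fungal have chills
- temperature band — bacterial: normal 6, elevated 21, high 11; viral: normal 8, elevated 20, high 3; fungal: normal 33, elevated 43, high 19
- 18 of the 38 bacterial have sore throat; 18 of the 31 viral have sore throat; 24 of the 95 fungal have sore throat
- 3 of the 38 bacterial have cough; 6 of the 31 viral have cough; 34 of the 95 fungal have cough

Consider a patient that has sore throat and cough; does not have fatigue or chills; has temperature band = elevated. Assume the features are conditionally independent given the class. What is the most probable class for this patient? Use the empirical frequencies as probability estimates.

bacterial

bacterial: (38/164) × (37/38) × (29/38) × (21/38) × (18/38) × (3/38) ≈ 0.00355823
viral: (31/164) × (4/31) × (1/31) × (20/31) × (18/31) × (6/31) ≈ 0.0000570457
fungal: (95/164) × (75/95) × (15/95) × (43/95) × (24/95) × (34/95) ≈ 0.0029551
Highest score → bacterial.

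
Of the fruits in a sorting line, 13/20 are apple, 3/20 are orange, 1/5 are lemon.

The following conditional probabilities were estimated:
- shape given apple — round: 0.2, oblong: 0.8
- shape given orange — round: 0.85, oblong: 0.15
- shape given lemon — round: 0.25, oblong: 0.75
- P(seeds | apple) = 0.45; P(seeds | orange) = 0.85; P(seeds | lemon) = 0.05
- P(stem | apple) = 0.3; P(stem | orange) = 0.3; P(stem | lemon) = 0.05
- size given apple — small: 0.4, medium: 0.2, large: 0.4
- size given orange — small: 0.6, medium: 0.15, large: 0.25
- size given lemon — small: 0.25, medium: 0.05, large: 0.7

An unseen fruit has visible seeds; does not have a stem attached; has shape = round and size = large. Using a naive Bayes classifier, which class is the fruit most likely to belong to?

apple: 0.65 × 0.2 × 0.45 × (1−0.3) × 0.4 = 0.01638
orange: 0.15 × 0.85 × 0.85 × (1−0.3) × 0.25 = 0.018965625
lemon: 0.2 × 0.25 × 0.05 × (1−0.05) × 0.7 = 0.0016625
Highest score → orange.

orange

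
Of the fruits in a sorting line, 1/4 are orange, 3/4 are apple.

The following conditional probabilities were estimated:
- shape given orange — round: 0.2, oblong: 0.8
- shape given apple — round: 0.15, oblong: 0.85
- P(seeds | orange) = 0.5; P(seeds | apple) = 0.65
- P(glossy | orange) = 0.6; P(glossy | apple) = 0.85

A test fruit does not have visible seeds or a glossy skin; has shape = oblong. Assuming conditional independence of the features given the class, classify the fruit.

orange

orange: 0.25 × 0.8 × (1−0.5) × (1−0.6) = 0.04
apple: 0.75 × 0.85 × (1−0.65) × (1−0.85) = 0.03346875
Highest score → orange.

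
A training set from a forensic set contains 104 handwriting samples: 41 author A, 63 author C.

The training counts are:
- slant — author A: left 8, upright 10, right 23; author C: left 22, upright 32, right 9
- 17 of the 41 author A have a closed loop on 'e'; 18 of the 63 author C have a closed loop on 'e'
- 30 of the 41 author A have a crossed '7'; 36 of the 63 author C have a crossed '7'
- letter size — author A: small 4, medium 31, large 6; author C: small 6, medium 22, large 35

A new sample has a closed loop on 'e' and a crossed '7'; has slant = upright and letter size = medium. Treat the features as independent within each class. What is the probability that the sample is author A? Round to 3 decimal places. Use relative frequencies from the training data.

0.557

author A: (41/104) × (10/41) × (17/41) × (30/41) × (31/41) ≈ 0.022057
author C: (63/104) × (32/63) × (18/63) × (36/63) × (22/63) ≈ 0.0175425
P(author A | x) = 0.022057 / 0.0395995 ≈ 0.557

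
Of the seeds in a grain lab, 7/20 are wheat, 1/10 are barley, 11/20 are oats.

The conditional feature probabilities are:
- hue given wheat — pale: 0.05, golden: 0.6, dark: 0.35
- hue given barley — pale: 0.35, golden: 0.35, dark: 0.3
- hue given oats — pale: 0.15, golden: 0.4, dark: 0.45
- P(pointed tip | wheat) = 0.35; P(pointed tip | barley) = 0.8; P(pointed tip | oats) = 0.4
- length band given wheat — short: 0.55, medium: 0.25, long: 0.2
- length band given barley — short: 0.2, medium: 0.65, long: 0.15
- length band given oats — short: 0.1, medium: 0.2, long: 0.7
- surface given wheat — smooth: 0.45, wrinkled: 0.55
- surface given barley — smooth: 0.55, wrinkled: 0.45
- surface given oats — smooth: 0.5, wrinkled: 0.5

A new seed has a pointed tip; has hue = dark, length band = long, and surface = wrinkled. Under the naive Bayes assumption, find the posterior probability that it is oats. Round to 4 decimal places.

wheat: 0.35 × 0.35 × 0.35 × 0.2 × 0.55 = 0.00471625
barley: 0.1 × 0.3 × 0.8 × 0.15 × 0.45 = 0.00162
oats: 0.55 × 0.45 × 0.4 × 0.7 × 0.5 = 0.03465
P(oats | x) = 0.03465 / 0.04098625 ≈ 0.8454

0.8454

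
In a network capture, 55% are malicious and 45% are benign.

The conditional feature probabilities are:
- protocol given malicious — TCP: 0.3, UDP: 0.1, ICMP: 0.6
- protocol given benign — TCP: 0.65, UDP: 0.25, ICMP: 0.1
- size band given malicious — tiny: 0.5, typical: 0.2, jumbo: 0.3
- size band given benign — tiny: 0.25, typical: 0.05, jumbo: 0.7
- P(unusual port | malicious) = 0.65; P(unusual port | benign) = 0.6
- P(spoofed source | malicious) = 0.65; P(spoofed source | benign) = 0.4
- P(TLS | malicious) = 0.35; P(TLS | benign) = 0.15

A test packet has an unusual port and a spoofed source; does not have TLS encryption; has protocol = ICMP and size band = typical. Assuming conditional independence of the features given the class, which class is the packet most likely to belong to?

malicious

malicious: 0.55 × 0.6 × 0.2 × 0.65 × 0.65 × (1−0.35) = 0.01812525
benign: 0.45 × 0.1 × 0.05 × 0.6 × 0.4 × (1−0.15) = 0.000459
Highest score → malicious.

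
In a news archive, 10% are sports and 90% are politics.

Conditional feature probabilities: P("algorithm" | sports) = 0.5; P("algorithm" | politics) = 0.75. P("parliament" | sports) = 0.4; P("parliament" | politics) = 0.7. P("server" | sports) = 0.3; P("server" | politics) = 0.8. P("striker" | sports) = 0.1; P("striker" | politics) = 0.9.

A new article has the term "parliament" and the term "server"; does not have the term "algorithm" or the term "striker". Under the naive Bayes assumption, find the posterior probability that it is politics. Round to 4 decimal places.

sports: 0.1 × (1−0.5) × 0.4 × 0.3 × (1−0.1) = 0.0054
politics: 0.9 × (1−0.75) × 0.7 × 0.8 × (1−0.9) = 0.0126
P(politics | x) = 0.0126 / 0.018 ≈ 0.7000

0.7000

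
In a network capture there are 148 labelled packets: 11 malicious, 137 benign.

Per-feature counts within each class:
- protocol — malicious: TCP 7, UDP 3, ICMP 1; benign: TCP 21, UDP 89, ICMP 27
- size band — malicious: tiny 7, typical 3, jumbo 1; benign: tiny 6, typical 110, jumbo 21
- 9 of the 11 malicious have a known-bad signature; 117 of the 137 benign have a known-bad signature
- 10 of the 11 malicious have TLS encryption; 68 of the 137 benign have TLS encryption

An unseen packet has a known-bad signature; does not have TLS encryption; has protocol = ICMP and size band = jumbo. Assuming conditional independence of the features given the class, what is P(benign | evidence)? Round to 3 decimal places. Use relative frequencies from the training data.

malicious: (11/148) × (1/11) × (1/11) × (9/11) × (1/11) ≈ 0.0000456881
benign: (137/148) × (27/137) × (21/137) × (117/137) × (69/137) ≈ 0.012028
P(benign | x) = 0.012028 / 0.0120736881 ≈ 0.996

0.996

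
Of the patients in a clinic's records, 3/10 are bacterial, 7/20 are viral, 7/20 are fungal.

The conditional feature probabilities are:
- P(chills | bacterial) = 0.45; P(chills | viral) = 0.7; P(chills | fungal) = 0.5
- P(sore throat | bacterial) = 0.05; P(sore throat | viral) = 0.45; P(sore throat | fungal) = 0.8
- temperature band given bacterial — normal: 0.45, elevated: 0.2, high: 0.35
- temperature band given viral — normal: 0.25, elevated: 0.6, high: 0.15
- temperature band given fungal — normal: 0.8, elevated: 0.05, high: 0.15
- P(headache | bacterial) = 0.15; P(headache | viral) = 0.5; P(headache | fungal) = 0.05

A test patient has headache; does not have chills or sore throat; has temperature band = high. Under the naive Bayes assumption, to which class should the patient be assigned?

bacterial: 0.3 × (1−0.45) × (1−0.05) × 0.35 × 0.15 = 0.008229375
viral: 0.35 × (1−0.7) × (1−0.45) × 0.15 × 0.5 = 0.00433125
fungal: 0.35 × (1−0.5) × (1−0.8) × 0.15 × 0.05 = 0.0002625
Highest score → bacterial.

bacterial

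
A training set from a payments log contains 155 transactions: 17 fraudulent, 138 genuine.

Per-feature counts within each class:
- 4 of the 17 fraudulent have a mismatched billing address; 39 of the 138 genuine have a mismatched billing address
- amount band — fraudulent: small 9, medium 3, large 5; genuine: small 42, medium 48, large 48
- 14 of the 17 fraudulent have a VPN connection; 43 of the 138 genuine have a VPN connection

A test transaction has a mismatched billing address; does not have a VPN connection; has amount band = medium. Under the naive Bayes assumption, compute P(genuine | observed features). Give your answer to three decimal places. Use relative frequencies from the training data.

0.987

fraudulent: (17/155) × (4/17) × (3/17) × (3/17) ≈ 0.000803661
genuine: (138/155) × (39/138) × (48/138) × (95/138) ≈ 0.0602476
P(genuine | x) = 0.0602476 / 0.061051261 ≈ 0.987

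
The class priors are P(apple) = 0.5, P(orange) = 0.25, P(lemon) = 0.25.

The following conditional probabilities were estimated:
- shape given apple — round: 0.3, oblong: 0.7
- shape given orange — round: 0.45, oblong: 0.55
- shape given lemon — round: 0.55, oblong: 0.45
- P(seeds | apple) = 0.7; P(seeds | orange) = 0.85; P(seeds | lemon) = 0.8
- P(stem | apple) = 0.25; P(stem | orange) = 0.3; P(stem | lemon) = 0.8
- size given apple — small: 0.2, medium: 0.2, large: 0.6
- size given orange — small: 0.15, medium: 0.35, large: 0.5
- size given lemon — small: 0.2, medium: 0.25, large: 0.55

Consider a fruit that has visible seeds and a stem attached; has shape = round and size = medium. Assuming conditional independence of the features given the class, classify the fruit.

lemon

apple: 0.5 × 0.3 × 0.7 × 0.25 × 0.2 = 0.00525
orange: 0.25 × 0.45 × 0.85 × 0.3 × 0.35 = 0.010040625
lemon: 0.25 × 0.55 × 0.8 × 0.8 × 0.25 = 0.022
Highest score → lemon.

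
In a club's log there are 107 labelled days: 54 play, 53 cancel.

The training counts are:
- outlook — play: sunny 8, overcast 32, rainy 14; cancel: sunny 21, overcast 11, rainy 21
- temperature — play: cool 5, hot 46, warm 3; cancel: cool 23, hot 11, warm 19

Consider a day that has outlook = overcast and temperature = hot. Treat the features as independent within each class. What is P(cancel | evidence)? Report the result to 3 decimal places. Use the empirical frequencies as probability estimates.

play: (54/107) × (32/54) × (46/54) ≈ 0.254759
cancel: (53/107) × (11/53) × (11/53) ≈ 0.0213366
P(cancel | x) = 0.0213366 / 0.2760956 ≈ 0.077

0.077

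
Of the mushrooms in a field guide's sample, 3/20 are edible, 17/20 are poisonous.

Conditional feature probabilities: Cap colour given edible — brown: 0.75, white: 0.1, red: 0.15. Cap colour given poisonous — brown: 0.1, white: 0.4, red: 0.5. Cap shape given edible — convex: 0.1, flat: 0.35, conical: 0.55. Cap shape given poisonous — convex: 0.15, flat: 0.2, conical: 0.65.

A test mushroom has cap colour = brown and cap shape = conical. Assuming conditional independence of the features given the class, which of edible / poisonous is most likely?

edible: 0.15 × 0.75 × 0.55 = 0.061875
poisonous: 0.85 × 0.1 × 0.65 = 0.05525
Highest score → edible.

edible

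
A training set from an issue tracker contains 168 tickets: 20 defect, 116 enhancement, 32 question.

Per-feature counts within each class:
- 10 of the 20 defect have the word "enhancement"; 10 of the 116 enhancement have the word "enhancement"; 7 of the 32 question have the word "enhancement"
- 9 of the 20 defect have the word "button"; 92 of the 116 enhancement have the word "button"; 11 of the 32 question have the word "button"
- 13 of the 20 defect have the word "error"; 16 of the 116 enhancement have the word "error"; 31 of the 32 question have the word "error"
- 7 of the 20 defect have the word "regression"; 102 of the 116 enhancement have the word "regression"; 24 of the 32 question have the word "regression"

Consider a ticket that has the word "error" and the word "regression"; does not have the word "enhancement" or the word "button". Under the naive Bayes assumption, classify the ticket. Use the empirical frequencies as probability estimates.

defect: (20/168) × (10/20) × (11/20) × (13/20) × (7/20) ≈ 0.00744792
enhancement: (116/168) × (106/116) × (24/116) × (16/116) × (102/116) ≈ 0.0158327
question: (32/168) × (25/32) × (21/32) × (31/32) × (24/32) = 0.070953369140625
Highest score → question.

question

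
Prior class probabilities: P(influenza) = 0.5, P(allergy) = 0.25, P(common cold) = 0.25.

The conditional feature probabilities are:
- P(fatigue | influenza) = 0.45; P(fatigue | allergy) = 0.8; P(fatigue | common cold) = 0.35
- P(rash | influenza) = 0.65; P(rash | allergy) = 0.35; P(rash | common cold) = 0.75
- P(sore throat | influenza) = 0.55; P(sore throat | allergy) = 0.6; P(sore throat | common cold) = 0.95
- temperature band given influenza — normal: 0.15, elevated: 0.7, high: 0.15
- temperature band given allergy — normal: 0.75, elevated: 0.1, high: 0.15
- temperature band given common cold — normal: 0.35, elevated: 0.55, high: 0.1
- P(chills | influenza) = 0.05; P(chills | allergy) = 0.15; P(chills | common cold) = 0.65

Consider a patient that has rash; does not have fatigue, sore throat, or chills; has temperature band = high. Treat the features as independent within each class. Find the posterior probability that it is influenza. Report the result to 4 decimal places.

influenza: 0.5 × (1−0.45) × 0.65 × (1−0.55) × 0.15 × (1−0.05) = 0.01146234375
allergy: 0.25 × (1−0.8) × 0.35 × (1−0.6) × 0.15 × (1−0.15) = 0.0008925
common cold: 0.25 × (1−0.35) × 0.75 × (1−0.95) × 0.1 × (1−0.65) = 0.00021328125
P(influenza | x) = 0.01146234375 / 0.012568125 ≈ 0.9120

0.9120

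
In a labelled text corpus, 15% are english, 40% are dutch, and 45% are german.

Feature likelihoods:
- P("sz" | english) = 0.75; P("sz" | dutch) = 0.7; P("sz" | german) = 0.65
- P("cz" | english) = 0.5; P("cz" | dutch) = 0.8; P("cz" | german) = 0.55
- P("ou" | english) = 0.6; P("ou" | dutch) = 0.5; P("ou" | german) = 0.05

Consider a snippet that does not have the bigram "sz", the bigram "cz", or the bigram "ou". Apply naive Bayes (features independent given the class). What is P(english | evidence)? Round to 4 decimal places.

english: 0.15 × (1−0.75) × (1−0.5) × (1−0.6) = 0.0075
dutch: 0.4 × (1−0.7) × (1−0.8) × (1−0.5) = 0.012
german: 0.45 × (1−0.65) × (1−0.55) × (1−0.05) = 0.06733125
P(english | x) = 0.0075 / 0.08683125 ≈ 0.0864

0.0864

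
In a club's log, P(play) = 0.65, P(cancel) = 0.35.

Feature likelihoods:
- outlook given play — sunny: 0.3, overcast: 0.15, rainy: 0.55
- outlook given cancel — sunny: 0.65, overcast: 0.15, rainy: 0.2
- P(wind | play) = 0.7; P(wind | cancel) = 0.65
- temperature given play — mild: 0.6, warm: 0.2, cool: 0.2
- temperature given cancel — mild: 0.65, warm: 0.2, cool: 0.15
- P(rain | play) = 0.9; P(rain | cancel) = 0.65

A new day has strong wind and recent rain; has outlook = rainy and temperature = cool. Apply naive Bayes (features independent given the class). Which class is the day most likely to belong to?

play

play: 0.65 × 0.55 × 0.7 × 0.2 × 0.9 = 0.045045
cancel: 0.35 × 0.2 × 0.65 × 0.15 × 0.65 = 0.00443625
Highest score → play.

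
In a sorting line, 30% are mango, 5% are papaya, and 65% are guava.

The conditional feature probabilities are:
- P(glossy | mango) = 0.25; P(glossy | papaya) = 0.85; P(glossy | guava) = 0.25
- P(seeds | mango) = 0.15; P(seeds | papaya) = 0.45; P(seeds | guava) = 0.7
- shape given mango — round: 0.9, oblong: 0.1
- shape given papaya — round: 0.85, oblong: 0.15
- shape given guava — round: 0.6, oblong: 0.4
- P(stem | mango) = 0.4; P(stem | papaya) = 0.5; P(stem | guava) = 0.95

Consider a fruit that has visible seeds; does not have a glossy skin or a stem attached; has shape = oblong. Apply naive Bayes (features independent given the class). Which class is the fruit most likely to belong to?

guava

mango: 0.3 × (1−0.25) × 0.15 × 0.1 × (1−0.4) = 0.002025
papaya: 0.05 × (1−0.85) × 0.45 × 0.15 × (1−0.5) = 0.000253125
guava: 0.65 × (1−0.25) × 0.7 × 0.4 × (1−0.95) = 0.006825
Highest score → guava.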